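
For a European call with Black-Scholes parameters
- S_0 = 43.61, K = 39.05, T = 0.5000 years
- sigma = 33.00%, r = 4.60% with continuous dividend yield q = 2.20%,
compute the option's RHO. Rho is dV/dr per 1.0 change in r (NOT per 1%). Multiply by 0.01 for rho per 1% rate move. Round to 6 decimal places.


Answer: Rho = 12.562673

Derivation:
d1 = 0.6414041571; d2 = 0.4080589194
phi(d1) = 0.3247699545; exp(-qT) = 0.9890602788; exp(-rT) = 0.9772624838
N(d2) = 0.6583847905
Rho = K*T*exp(-rT)*N(d2) = 39.0500 * 0.5000 * 0.9772624838 * 0.6583847905 = 12.562673


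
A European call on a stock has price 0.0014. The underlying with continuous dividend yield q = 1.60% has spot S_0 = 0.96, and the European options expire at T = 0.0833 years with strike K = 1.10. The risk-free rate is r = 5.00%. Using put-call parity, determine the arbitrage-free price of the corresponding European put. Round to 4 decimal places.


Put-call parity: C - P = S_0 * exp(-qT) - K * exp(-rT).
S_0 * exp(-qT) = 0.9600 * 0.99866809 = 0.95872136
K * exp(-rT) = 1.1000 * 0.99584366 = 1.09542803
P = C - S*exp(-qT) + K*exp(-rT)
P = 0.0014 - 0.95872136 + 1.09542803 = 0.1381

Answer: Put price = 0.1381


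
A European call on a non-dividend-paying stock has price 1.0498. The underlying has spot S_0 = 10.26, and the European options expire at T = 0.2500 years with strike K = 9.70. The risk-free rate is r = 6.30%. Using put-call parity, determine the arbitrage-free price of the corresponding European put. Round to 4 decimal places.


Put-call parity: C - P = S_0 * exp(-qT) - K * exp(-rT).
S_0 * exp(-qT) = 10.2600 * 1.00000000 = 10.26000000
K * exp(-rT) = 9.7000 * 0.98437338 = 9.54842181
P = C - S*exp(-qT) + K*exp(-rT)
P = 1.0498 - 10.26000000 + 9.54842181 = 0.3382

Answer: Put price = 0.3382


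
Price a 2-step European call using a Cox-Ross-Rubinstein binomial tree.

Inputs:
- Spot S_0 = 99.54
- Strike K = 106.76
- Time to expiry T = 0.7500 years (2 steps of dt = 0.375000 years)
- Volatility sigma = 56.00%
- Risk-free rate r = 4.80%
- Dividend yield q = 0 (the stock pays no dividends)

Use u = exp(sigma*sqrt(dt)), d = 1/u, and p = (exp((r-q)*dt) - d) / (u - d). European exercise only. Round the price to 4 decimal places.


Answer: Price = V(0,0) = 17.0536

Derivation:
dt = T/N = 0.375000
u = exp(sigma*sqrt(dt)) = 1.409068; d = 1/u = 0.709689
p = (exp((r-q)*dt) - d) / (u - d) = 0.441068
Discount per step: exp(-r*dt) = 0.982161
Stock lattice S(k, i) with i counting down-moves:
  k=0: S(0,0) = 99.5400
  k=1: S(1,0) = 140.2586; S(1,1) = 70.6424
  k=2: S(2,0) = 197.6340; S(2,1) = 99.5400; S(2,2) = 50.1342
Terminal payoffs V(N, i) = max(S_T - K, 0):
  V(2,0) = 90.873974; V(2,1) = 0.000000; V(2,2) = 0.000000
Backward induction: V(k, i) = exp(-r*dt) * [p * V(k+1, i) + (1-p) * V(k+1, i+1)].
  V(1,0) = exp(-r*dt) * [p*90.873974 + (1-p)*0.000000] = 39.366624
  V(1,1) = exp(-r*dt) * [p*0.000000 + (1-p)*0.000000] = 0.000000
  V(0,0) = exp(-r*dt) * [p*39.366624 + (1-p)*0.000000] = 17.053630


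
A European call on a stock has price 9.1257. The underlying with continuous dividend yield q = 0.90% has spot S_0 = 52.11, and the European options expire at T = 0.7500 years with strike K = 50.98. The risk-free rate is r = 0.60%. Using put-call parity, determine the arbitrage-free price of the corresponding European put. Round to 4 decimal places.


Put-call parity: C - P = S_0 * exp(-qT) - K * exp(-rT).
S_0 * exp(-qT) = 52.1100 * 0.99327273 = 51.75944196
K * exp(-rT) = 50.9800 * 0.99551011 = 50.75110540
P = C - S*exp(-qT) + K*exp(-rT)
P = 9.1257 - 51.75944196 + 50.75110540 = 8.1174

Answer: Put price = 8.1174


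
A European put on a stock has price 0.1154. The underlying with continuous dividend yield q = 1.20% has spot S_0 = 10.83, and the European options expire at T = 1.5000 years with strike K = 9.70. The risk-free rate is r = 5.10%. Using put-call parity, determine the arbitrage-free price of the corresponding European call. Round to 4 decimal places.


Answer: Call price = 1.7666

Derivation:
Put-call parity: C - P = S_0 * exp(-qT) - K * exp(-rT).
S_0 * exp(-qT) = 10.8300 * 0.98216103 = 10.63680398
K * exp(-rT) = 9.7000 * 0.92635291 = 8.98562327
C = P + S*exp(-qT) - K*exp(-rT)
C = 0.1154 + 10.63680398 - 8.98562327 = 1.7666


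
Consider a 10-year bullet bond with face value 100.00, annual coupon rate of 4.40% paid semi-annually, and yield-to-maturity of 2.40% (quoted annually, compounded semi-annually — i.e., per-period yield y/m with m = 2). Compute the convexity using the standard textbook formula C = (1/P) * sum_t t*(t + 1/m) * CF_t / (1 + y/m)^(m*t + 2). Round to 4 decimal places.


Coupon per period c = face * coupon_rate / m = 2.200000
Periods per year m = 2; per-period yield y/m = 0.012000
Number of cashflows N = 20
Cashflows (t years, CF_t, discount factor 1/(1+y/m)^(m*t), PV):
  t = 0.5000: CF_t = 2.200000, DF = 0.988142, PV = 2.173913
  t = 1.0000: CF_t = 2.200000, DF = 0.976425, PV = 2.148135
  t = 1.5000: CF_t = 2.200000, DF = 0.964847, PV = 2.122663
  t = 2.0000: CF_t = 2.200000, DF = 0.953406, PV = 2.097494
  t = 2.5000: CF_t = 2.200000, DF = 0.942101, PV = 2.072622
  t = 3.0000: CF_t = 2.200000, DF = 0.930930, PV = 2.048046
  t = 3.5000: CF_t = 2.200000, DF = 0.919891, PV = 2.023760
  t = 4.0000: CF_t = 2.200000, DF = 0.908983, PV = 1.999763
  t = 4.5000: CF_t = 2.200000, DF = 0.898205, PV = 1.976051
  t = 5.0000: CF_t = 2.200000, DF = 0.887554, PV = 1.952619
  t = 5.5000: CF_t = 2.200000, DF = 0.877030, PV = 1.929466
  t = 6.0000: CF_t = 2.200000, DF = 0.866630, PV = 1.906587
  t = 6.5000: CF_t = 2.200000, DF = 0.856354, PV = 1.883979
  t = 7.0000: CF_t = 2.200000, DF = 0.846200, PV = 1.861639
  t = 7.5000: CF_t = 2.200000, DF = 0.836166, PV = 1.839564
  t = 8.0000: CF_t = 2.200000, DF = 0.826251, PV = 1.817751
  t = 8.5000: CF_t = 2.200000, DF = 0.816453, PV = 1.796197
  t = 9.0000: CF_t = 2.200000, DF = 0.806772, PV = 1.774898
  t = 9.5000: CF_t = 2.200000, DF = 0.797205, PV = 1.753852
  t = 10.0000: CF_t = 102.200000, DF = 0.787752, PV = 80.508298
Price P = sum_t PV_t = 117.687298
Convexity numerator sum_t t*(t + 1/m) * CF_t / (1+y/m)^(m*t + 2):
  t = 0.5000: term = 1.061332
  t = 1.0000: term = 3.146240
  t = 1.5000: term = 6.217866
  t = 2.0000: term = 10.240228
  t = 2.5000: term = 15.178203
  t = 3.0000: term = 20.997514
  t = 3.5000: term = 27.664709
  t = 4.0000: term = 35.147146
  t = 4.5000: term = 43.412976
  t = 5.0000: term = 52.431131
  t = 5.5000: term = 62.171301
  t = 6.0000: term = 72.603927
  t = 6.5000: term = 83.700180
  t = 7.0000: term = 95.431947
  t = 7.5000: term = 107.771820
  t = 8.0000: term = 120.693079
  t = 8.5000: term = 134.169678
  t = 9.0000: term = 148.176232
  t = 9.5000: term = 162.688001
  t = 10.0000: term = 8254.084675
Convexity = (1/P) * sum = 9456.988185 / 117.687298 = 80.356915

Answer: Convexity = 80.3569


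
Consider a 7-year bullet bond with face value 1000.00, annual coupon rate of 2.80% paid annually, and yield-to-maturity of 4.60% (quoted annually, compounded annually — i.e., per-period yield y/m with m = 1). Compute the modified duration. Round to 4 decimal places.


Answer: Modified duration = 6.1334

Derivation:
Coupon per period c = face * coupon_rate / m = 28.000000
Periods per year m = 1; per-period yield y/m = 0.046000
Number of cashflows N = 7
Cashflows (t years, CF_t, discount factor 1/(1+y/m)^(m*t), PV):
  t = 1.0000: CF_t = 28.000000, DF = 0.956023, PV = 26.768642
  t = 2.0000: CF_t = 28.000000, DF = 0.913980, PV = 25.591436
  t = 3.0000: CF_t = 28.000000, DF = 0.873786, PV = 24.466000
  t = 4.0000: CF_t = 28.000000, DF = 0.835359, PV = 23.390058
  t = 5.0000: CF_t = 28.000000, DF = 0.798623, PV = 22.361432
  t = 6.0000: CF_t = 28.000000, DF = 0.763501, PV = 21.378042
  t = 7.0000: CF_t = 1028.000000, DF = 0.729925, PV = 750.362848
Price P = sum_t PV_t = 894.318458
First compute Macaulay numerator sum_t t * PV_t:
  t * PV_t at t = 1.0000: 26.768642
  t * PV_t at t = 2.0000: 51.182873
  t * PV_t at t = 3.0000: 73.398001
  t * PV_t at t = 4.0000: 93.560231
  t * PV_t at t = 5.0000: 111.807159
  t * PV_t at t = 6.0000: 128.268251
  t * PV_t at t = 7.0000: 5252.539934
Macaulay duration D = 5737.525092 / 894.318458 = 6.415528
Modified duration = D / (1 + y/m) = 6.415528 / (1 + 0.046000) = 6.133392


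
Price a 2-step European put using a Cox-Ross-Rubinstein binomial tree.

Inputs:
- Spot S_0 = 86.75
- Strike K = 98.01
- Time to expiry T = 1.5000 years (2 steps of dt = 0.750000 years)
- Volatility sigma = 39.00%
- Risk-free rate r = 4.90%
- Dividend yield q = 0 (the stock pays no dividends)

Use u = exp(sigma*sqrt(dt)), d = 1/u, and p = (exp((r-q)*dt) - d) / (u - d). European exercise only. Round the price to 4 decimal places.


dt = T/N = 0.750000
u = exp(sigma*sqrt(dt)) = 1.401790; d = 1/u = 0.713374
p = (exp((r-q)*dt) - d) / (u - d) = 0.470733
Discount per step: exp(-r*dt) = 0.963917
Stock lattice S(k, i) with i counting down-moves:
  k=0: S(0,0) = 86.7500
  k=1: S(1,0) = 121.6053; S(1,1) = 61.8852
  k=2: S(2,0) = 170.4650; S(2,1) = 86.7500; S(2,2) = 44.1472
Terminal payoffs V(N, i) = max(K - S_T, 0):
  V(2,0) = 0.000000; V(2,1) = 11.260000; V(2,2) = 53.862751
Backward induction: V(k, i) = exp(-r*dt) * [p * V(k+1, i) + (1-p) * V(k+1, i+1)].
  V(1,0) = exp(-r*dt) * [p*0.000000 + (1-p)*11.260000] = 5.744513
  V(1,1) = exp(-r*dt) * [p*11.260000 + (1-p)*53.862751] = 32.588347
  V(0,0) = exp(-r*dt) * [p*5.744513 + (1-p)*32.588347] = 19.232150

Answer: Price = V(0,0) = 19.2321


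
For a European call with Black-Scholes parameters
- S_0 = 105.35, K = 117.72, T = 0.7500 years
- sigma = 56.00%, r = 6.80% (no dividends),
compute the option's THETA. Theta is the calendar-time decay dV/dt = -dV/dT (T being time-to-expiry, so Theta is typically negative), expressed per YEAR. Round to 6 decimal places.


Answer: Theta = -16.209444

Derivation:
d1 = 0.1187263442; d2 = -0.3662478819
phi(d1) = 0.3961404315; exp(-qT) = 1.0000000000; exp(-rT) = 0.9502786705
Theta = -S*exp(-qT)*phi(d1)*sigma/(2*sqrt(T)) - r*K*exp(-rT)*N(d2) + q*S*exp(-qT)*N(d1)
N(d1) = 0.5472539177; N(d2) = 0.3570900579; sqrt(T) = 0.8660254038
Term 1 = -105.3500 * 1.0000000000 * 0.3961404315 * 0.5600 / (2 * 0.8660254038) = -13.4930804537
Term 2 = -0.0680 * 117.7200 * 0.9502786705 * 0.3570900579 = -2.7163636257
Term 3 = 0 (no dividend yield, q = 0)
Theta = -13.4930804537 + (-2.7163636257) + (0.0000000000) = -16.209444


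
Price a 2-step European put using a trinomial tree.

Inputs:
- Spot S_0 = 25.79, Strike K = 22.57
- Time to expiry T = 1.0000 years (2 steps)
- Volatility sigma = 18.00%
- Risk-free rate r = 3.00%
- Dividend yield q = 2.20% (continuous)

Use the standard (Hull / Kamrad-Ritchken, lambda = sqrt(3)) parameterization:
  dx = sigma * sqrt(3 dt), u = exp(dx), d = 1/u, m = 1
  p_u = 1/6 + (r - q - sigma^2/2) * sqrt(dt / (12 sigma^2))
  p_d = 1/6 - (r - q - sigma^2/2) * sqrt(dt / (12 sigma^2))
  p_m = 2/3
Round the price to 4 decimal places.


dt = T/N = 0.500000; dx = sigma*sqrt(3*dt) = 0.220454
u = exp(dx) = 1.246643; d = 1/u = 0.802154
p_u = 0.157368, p_m = 0.666667, p_d = 0.175966
Discount per step: exp(-r*dt) = 0.985112
Stock lattice S(k, j) with j the centered position index:
  k=0: S(0,+0) = 25.7900
  k=1: S(1,-1) = 20.6876; S(1,+0) = 25.7900; S(1,+1) = 32.1509
  k=2: S(2,-2) = 16.5946; S(2,-1) = 20.6876; S(2,+0) = 25.7900; S(2,+1) = 32.1509; S(2,+2) = 40.0807
Terminal payoffs V(N, j) = max(K - S_T, 0):
  V(2,-2) = 5.975378; V(2,-1) = 1.882436; V(2,+0) = 0.000000; V(2,+1) = 0.000000; V(2,+2) = 0.000000
Backward induction: V(k, j) = exp(-r*dt) * [p_u * V(k+1, j+1) + p_m * V(k+1, j) + p_d * V(k+1, j-1)]
  V(1,-1) = exp(-r*dt) * [p_u*0.000000 + p_m*1.882436 + p_d*5.975378] = 2.272081
  V(1,+0) = exp(-r*dt) * [p_u*0.000000 + p_m*0.000000 + p_d*1.882436] = 0.326313
  V(1,+1) = exp(-r*dt) * [p_u*0.000000 + p_m*0.000000 + p_d*0.000000] = 0.000000
  V(0,+0) = exp(-r*dt) * [p_u*0.000000 + p_m*0.326313 + p_d*2.272081] = 0.608159

Answer: Price = V(0,0) = 0.6082


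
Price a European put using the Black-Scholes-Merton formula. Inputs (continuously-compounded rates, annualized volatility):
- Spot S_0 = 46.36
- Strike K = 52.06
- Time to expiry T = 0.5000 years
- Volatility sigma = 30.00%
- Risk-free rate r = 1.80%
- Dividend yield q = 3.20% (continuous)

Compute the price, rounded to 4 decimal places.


Answer: Price = 7.7582

Derivation:
d1 = (ln(S/K) + (r - q + 0.5*sigma^2) * T) / (sigma * sqrt(T)) = -0.47357242
d2 = d1 - sigma * sqrt(T) = -0.68570446
exp(-rT) = 0.99104038; exp(-qT) = 0.98412732
P = K * exp(-rT) * N(-d2) - S_0 * exp(-qT) * N(-d1)
N(-d1) = 0.68209758; N(-d2) = 0.75355025
P = 52.0600 * 0.99104038 * 0.75355025 - 46.3600 * 0.98412732 * 0.68209758 = 7.7582


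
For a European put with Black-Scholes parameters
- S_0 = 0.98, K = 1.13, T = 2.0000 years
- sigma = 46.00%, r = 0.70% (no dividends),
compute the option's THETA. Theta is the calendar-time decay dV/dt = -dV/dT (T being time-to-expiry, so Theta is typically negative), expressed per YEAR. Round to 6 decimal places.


d1 = 0.1278628296; d2 = -0.5226754091
phi(d1) = 0.3956944388; exp(-qT) = 1.0000000000; exp(-rT) = 0.9860975443
Theta = -S*exp(-qT)*phi(d1)*sigma/(2*sqrt(T)) + r*K*exp(-rT)*N(-d2) - q*S*exp(-qT)*N(-d1)
N(-d1) = 0.4491287636; N(-d2) = 0.6993999231; sqrt(T) = 1.4142135624
Term 1 = -0.9800 * 1.0000000000 * 0.3956944388 * 0.4600 / (2 * 1.4142135624) = -0.0630665190
Term 2 = 0.0070 * 1.1300 * 0.9860975443 * 0.6993999231 = 0.0054553415
Term 3 = 0 (no dividend yield, q = 0)
Theta = -0.0630665190 + (0.0054553415) + (0.0000000000) = -0.057611

Answer: Theta = -0.057611


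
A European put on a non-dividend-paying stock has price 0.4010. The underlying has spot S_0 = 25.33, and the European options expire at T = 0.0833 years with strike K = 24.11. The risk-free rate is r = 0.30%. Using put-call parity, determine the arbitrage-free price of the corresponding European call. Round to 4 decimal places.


Answer: Call price = 1.6270

Derivation:
Put-call parity: C - P = S_0 * exp(-qT) - K * exp(-rT).
S_0 * exp(-qT) = 25.3300 * 1.00000000 = 25.33000000
K * exp(-rT) = 24.1100 * 0.99975013 = 24.10397566
C = P + S*exp(-qT) - K*exp(-rT)
C = 0.4010 + 25.33000000 - 24.10397566 = 1.6270


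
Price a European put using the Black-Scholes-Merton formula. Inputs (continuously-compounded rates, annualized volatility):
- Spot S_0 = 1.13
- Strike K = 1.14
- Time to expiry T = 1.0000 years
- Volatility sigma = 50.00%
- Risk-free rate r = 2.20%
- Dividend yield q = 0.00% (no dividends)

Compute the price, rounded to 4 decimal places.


Answer: Price = 0.2143

Derivation:
d1 = (ln(S/K) + (r - q + 0.5*sigma^2) * T) / (sigma * sqrt(T)) = 0.27637874
d2 = d1 - sigma * sqrt(T) = -0.22362126
exp(-rT) = 0.97824024; exp(-qT) = 1.00000000
P = K * exp(-rT) * N(-d2) - S_0 * exp(-qT) * N(-d1)
N(-d1) = 0.39112859; N(-d2) = 0.58847399
P = 1.1400 * 0.97824024 * 0.58847399 - 1.1300 * 1.00000000 * 0.39112859 = 0.2143


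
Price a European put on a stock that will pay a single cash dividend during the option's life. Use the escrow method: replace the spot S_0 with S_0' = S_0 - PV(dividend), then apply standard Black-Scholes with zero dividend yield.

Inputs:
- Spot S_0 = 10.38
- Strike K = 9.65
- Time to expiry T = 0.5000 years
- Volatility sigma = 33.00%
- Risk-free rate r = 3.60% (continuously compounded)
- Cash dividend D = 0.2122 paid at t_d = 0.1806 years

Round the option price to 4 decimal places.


Answer: Price = 0.6078

Derivation:
PV(D) = D * exp(-r * t_d) = 0.2122 * 0.99351949 = 0.21082484
S_0' = S_0 - PV(D) = 10.3800 - 0.21082484 = 10.16917516
d1 = (ln(S_0'/K) + (r + sigma^2/2)*T) / (sigma*sqrt(T)) = 0.41838517
d2 = d1 - sigma*sqrt(T) = 0.18503993
exp(-rT) = 0.98216103
N(-d1) = 0.33783276; N(-d2) = 0.42659886
P = K * exp(-rT) * N(-d2) - S_0' * N(-d1) = 9.6500 * 0.98216103 * 0.42659886 - 10.16917516 * 0.33783276 = 0.6078


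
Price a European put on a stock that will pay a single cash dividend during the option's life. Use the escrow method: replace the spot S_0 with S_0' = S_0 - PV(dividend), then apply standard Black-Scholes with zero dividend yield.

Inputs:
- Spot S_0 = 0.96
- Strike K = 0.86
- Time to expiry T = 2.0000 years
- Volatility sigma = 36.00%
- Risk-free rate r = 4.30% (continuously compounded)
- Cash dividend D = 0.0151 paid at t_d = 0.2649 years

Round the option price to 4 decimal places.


Answer: Price = 0.1068

Derivation:
PV(D) = D * exp(-r * t_d) = 0.0151 * 0.98867393 = 0.01492898
S_0' = S_0 - PV(D) = 0.9600 - 0.01492898 = 0.94507102
d1 = (ln(S_0'/K) + (r + sigma^2/2)*T) / (sigma*sqrt(T)) = 0.60875548
d2 = d1 - sigma*sqrt(T) = 0.09963860
exp(-rT) = 0.91759423
N(-d1) = 0.27134326; N(-d2) = 0.46031562
P = K * exp(-rT) * N(-d2) - S_0' * N(-d1) = 0.8600 * 0.91759423 * 0.46031562 - 0.94507102 * 0.27134326 = 0.1068


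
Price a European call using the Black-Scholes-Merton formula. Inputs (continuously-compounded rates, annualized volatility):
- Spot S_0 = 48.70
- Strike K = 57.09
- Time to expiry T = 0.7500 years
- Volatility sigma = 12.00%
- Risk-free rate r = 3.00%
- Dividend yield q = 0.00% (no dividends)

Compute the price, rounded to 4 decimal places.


d1 = (ln(S/K) + (r - q + 0.5*sigma^2) * T) / (sigma * sqrt(T)) = -1.26102863
d2 = d1 - sigma * sqrt(T) = -1.36495168
exp(-rT) = 0.97775124; exp(-qT) = 1.00000000
C = S_0 * exp(-qT) * N(d1) - K * exp(-rT) * N(d2)
N(d1) = 0.10364927; N(d2) = 0.08613412
C = 48.7000 * 1.00000000 * 0.10364927 - 57.0900 * 0.97775124 * 0.08613412 = 0.2397

Answer: Price = 0.2397


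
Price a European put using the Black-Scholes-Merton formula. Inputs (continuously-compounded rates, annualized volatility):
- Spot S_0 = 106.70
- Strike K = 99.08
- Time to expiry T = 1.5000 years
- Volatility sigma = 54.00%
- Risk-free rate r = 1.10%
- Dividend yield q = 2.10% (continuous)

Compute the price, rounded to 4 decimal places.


Answer: Price = 23.1552

Derivation:
d1 = (ln(S/K) + (r - q + 0.5*sigma^2) * T) / (sigma * sqrt(T)) = 0.42003238
d2 = d1 - sigma * sqrt(T) = -0.24132985
exp(-rT) = 0.98363538; exp(-qT) = 0.96899096
P = K * exp(-rT) * N(-d2) - S_0 * exp(-qT) * N(-d1)
N(-d1) = 0.33723090; N(-d2) = 0.59535026
P = 99.0800 * 0.98363538 * 0.59535026 - 106.7000 * 0.96899096 * 0.33723090 = 23.1552


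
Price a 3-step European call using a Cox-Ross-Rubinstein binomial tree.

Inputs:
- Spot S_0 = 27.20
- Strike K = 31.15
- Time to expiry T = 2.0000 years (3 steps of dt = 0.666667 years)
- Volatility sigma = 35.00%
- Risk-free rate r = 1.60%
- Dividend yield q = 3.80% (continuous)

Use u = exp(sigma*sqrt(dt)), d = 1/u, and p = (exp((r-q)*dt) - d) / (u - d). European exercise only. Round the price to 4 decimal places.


dt = T/N = 0.666667
u = exp(sigma*sqrt(dt)) = 1.330791; d = 1/u = 0.751433
p = (exp((r-q)*dt) - d) / (u - d) = 0.403908
Discount per step: exp(-r*dt) = 0.989390
Stock lattice S(k, i) with i counting down-moves:
  k=0: S(0,0) = 27.2000
  k=1: S(1,0) = 36.1975; S(1,1) = 20.4390
  k=2: S(2,0) = 48.1714; S(2,1) = 27.2000; S(2,2) = 15.3585
  k=3: S(3,0) = 64.1060; S(3,1) = 36.1975; S(3,2) = 20.4390; S(3,3) = 11.5409
Terminal payoffs V(N, i) = max(S_T - K, 0):
  V(3,0) = 32.956027; V(3,1) = 5.047526; V(3,2) = 0.000000; V(3,3) = 0.000000
Backward induction: V(k, i) = exp(-r*dt) * [p * V(k+1, i) + (1-p) * V(k+1, i+1)].
  V(2,0) = exp(-r*dt) * [p*32.956027 + (1-p)*5.047526] = 16.146844
  V(2,1) = exp(-r*dt) * [p*5.047526 + (1-p)*0.000000] = 2.017106
  V(2,2) = exp(-r*dt) * [p*0.000000 + (1-p)*0.000000] = 0.000000
  V(1,0) = exp(-r*dt) * [p*16.146844 + (1-p)*2.017106] = 7.642270
  V(1,1) = exp(-r*dt) * [p*2.017106 + (1-p)*0.000000] = 0.806082
  V(0,0) = exp(-r*dt) * [p*7.642270 + (1-p)*0.806082] = 3.529426

Answer: Price = V(0,0) = 3.5294


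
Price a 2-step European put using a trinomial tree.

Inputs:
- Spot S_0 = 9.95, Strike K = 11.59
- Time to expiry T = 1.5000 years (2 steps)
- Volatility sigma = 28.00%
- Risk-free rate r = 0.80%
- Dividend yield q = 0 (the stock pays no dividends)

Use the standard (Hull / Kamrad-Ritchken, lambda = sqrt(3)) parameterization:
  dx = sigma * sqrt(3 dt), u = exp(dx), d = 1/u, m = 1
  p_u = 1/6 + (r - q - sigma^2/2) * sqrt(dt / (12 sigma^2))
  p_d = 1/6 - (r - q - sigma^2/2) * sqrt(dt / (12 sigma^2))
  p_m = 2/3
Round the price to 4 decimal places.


dt = T/N = 0.750000; dx = sigma*sqrt(3*dt) = 0.420000
u = exp(dx) = 1.521962; d = 1/u = 0.657047
p_u = 0.138810, p_m = 0.666667, p_d = 0.194524
Discount per step: exp(-r*dt) = 0.994018
Stock lattice S(k, j) with j the centered position index:
  k=0: S(0,+0) = 9.9500
  k=1: S(1,-1) = 6.5376; S(1,+0) = 9.9500; S(1,+1) = 15.1435
  k=2: S(2,-2) = 4.2955; S(2,-1) = 6.5376; S(2,+0) = 9.9500; S(2,+1) = 15.1435; S(2,+2) = 23.0479
Terminal payoffs V(N, j) = max(K - S_T, 0):
  V(2,-2) = 7.294480; V(2,-1) = 5.052384; V(2,+0) = 1.640000; V(2,+1) = 0.000000; V(2,+2) = 0.000000
Backward induction: V(k, j) = exp(-r*dt) * [p_u * V(k+1, j+1) + p_m * V(k+1, j) + p_d * V(k+1, j-1)]
  V(1,-1) = exp(-r*dt) * [p_u*1.640000 + p_m*5.052384 + p_d*7.294480] = 4.984855
  V(1,+0) = exp(-r*dt) * [p_u*0.000000 + p_m*1.640000 + p_d*5.052384] = 2.063723
  V(1,+1) = exp(-r*dt) * [p_u*0.000000 + p_m*0.000000 + p_d*1.640000] = 0.317111
  V(0,+0) = exp(-r*dt) * [p_u*0.317111 + p_m*2.063723 + p_d*4.984855] = 2.375212

Answer: Price = V(0,0) = 2.3752


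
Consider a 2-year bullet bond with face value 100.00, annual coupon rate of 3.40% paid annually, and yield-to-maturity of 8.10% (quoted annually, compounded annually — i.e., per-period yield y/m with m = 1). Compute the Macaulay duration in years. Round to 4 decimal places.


Answer: Macaulay duration = 1.9657 years

Derivation:
Coupon per period c = face * coupon_rate / m = 3.400000
Periods per year m = 1; per-period yield y/m = 0.081000
Number of cashflows N = 2
Cashflows (t years, CF_t, discount factor 1/(1+y/m)^(m*t), PV):
  t = 1.0000: CF_t = 3.400000, DF = 0.925069, PV = 3.145236
  t = 2.0000: CF_t = 103.400000, DF = 0.855753, PV = 88.484897
Price P = sum_t PV_t = 91.630133
Macaulay numerator sum_t t * PV_t:
  t * PV_t at t = 1.0000: 3.145236
  t * PV_t at t = 2.0000: 176.969794
Macaulay duration D = (sum_t t * PV_t) / P = 180.115030 / 91.630133 = 1.965675


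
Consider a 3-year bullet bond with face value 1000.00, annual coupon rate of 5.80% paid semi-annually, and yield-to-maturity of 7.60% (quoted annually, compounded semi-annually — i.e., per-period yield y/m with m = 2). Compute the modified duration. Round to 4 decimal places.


Answer: Modified duration = 2.6883

Derivation:
Coupon per period c = face * coupon_rate / m = 29.000000
Periods per year m = 2; per-period yield y/m = 0.038000
Number of cashflows N = 6
Cashflows (t years, CF_t, discount factor 1/(1+y/m)^(m*t), PV):
  t = 0.5000: CF_t = 29.000000, DF = 0.963391, PV = 27.938343
  t = 1.0000: CF_t = 29.000000, DF = 0.928122, PV = 26.915552
  t = 1.5000: CF_t = 29.000000, DF = 0.894145, PV = 25.930204
  t = 2.0000: CF_t = 29.000000, DF = 0.861411, PV = 24.980929
  t = 2.5000: CF_t = 29.000000, DF = 0.829876, PV = 24.066406
  t = 3.0000: CF_t = 1029.000000, DF = 0.799495, PV = 822.680595
Price P = sum_t PV_t = 952.512029
First compute Macaulay numerator sum_t t * PV_t:
  t * PV_t at t = 0.5000: 13.969171
  t * PV_t at t = 1.0000: 26.915552
  t * PV_t at t = 1.5000: 38.895306
  t * PV_t at t = 2.0000: 49.961858
  t * PV_t at t = 2.5000: 60.166014
  t * PV_t at t = 3.0000: 2468.041786
Macaulay duration D = 2657.949688 / 952.512029 = 2.790463
Modified duration = D / (1 + y/m) = 2.790463 / (1 + 0.038000) = 2.688307


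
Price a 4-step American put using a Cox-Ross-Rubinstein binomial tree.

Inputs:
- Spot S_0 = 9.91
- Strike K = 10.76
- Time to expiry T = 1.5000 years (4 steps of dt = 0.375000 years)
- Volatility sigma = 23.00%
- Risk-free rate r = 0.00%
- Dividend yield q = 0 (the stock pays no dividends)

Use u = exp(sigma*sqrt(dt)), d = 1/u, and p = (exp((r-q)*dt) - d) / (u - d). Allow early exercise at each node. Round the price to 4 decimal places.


dt = T/N = 0.375000
u = exp(sigma*sqrt(dt)) = 1.151247; d = 1/u = 0.868623
p = (exp((r-q)*dt) - d) / (u - d) = 0.464847
Discount per step: exp(-r*dt) = 1.000000
Stock lattice S(k, i) with i counting down-moves:
  k=0: S(0,0) = 9.9100
  k=1: S(1,0) = 11.4089; S(1,1) = 8.6081
  k=2: S(2,0) = 13.1344; S(2,1) = 9.9100; S(2,2) = 7.4772
  k=3: S(3,0) = 15.1210; S(3,1) = 11.4089; S(3,2) = 8.6081; S(3,3) = 6.4948
  k=4: S(4,0) = 17.4079; S(4,1) = 13.1344; S(4,2) = 9.9100; S(4,3) = 7.4772; S(4,4) = 5.6416
Terminal payoffs V(N, i) = max(K - S_T, 0):
  V(4,0) = 0.000000; V(4,1) = 0.000000; V(4,2) = 0.850000; V(4,3) = 3.282840; V(4,4) = 5.118434
Backward induction: V(k, i) = exp(-r*dt) * [p * V(k+1, i) + (1-p) * V(k+1, i+1)]; then take max(V_cont, immediate exercise) for American.
  V(3,0) = exp(-r*dt) * [p*0.000000 + (1-p)*0.000000] = 0.000000; exercise = 0.000000; V(3,0) = max -> 0.000000
  V(3,1) = exp(-r*dt) * [p*0.000000 + (1-p)*0.850000] = 0.454880; exercise = 0.000000; V(3,1) = max -> 0.454880
  V(3,2) = exp(-r*dt) * [p*0.850000 + (1-p)*3.282840] = 2.151942; exercise = 2.151942; V(3,2) = max -> 2.151942
  V(3,3) = exp(-r*dt) * [p*3.282840 + (1-p)*5.118434] = 4.265164; exercise = 4.265164; V(3,3) = max -> 4.265164
  V(2,0) = exp(-r*dt) * [p*0.000000 + (1-p)*0.454880] = 0.243431; exercise = 0.000000; V(2,0) = max -> 0.243431
  V(2,1) = exp(-r*dt) * [p*0.454880 + (1-p)*2.151942] = 1.363069; exercise = 0.850000; V(2,1) = max -> 1.363069
  V(2,2) = exp(-r*dt) * [p*2.151942 + (1-p)*4.265164] = 3.282840; exercise = 3.282840; V(2,2) = max -> 3.282840
  V(1,0) = exp(-r*dt) * [p*0.243431 + (1-p)*1.363069] = 0.842609; exercise = 0.000000; V(1,0) = max -> 0.842609
  V(1,1) = exp(-r*dt) * [p*1.363069 + (1-p)*3.282840] = 2.390441; exercise = 2.151942; V(1,1) = max -> 2.390441
  V(0,0) = exp(-r*dt) * [p*0.842609 + (1-p)*2.390441] = 1.670936; exercise = 0.850000; V(0,0) = max -> 1.670936

Answer: Price = V(0,0) = 1.6709


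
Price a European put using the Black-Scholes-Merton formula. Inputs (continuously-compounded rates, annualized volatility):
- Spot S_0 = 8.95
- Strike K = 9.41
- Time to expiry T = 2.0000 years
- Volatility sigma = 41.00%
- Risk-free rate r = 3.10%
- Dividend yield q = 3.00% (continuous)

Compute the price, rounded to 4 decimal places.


d1 = (ln(S/K) + (r - q + 0.5*sigma^2) * T) / (sigma * sqrt(T)) = 0.20692459
d2 = d1 - sigma * sqrt(T) = -0.37290297
exp(-rT) = 0.93988289; exp(-qT) = 0.94176453
P = K * exp(-rT) * N(-d2) - S_0 * exp(-qT) * N(-d1)
N(-d1) = 0.41803438; N(-d2) = 0.64538967
P = 9.4100 * 0.93988289 * 0.64538967 - 8.9500 * 0.94176453 * 0.41803438 = 2.1845

Answer: Price = 2.1845


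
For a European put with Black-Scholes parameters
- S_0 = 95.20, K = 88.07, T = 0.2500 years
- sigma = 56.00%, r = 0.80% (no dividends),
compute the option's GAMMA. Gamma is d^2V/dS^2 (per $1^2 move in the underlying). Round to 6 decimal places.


Answer: Gamma = 0.013673

Derivation:
d1 = 0.4251713892; d2 = 0.1451713892
phi(d1) = 0.3644653155; exp(-qT) = 1.0000000000; exp(-rT) = 0.9980019987
Gamma = exp(-qT) * phi(d1) / (S * sigma * sqrt(T)) = 1.0000000000 * 0.3644653155 / (95.2000 * 0.5600 * 0.5000000000) = 0.013673


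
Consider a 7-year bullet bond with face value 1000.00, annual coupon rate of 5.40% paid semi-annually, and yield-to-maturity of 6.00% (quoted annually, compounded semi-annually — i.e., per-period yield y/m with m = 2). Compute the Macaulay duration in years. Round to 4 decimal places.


Answer: Macaulay duration = 5.8984 years

Derivation:
Coupon per period c = face * coupon_rate / m = 27.000000
Periods per year m = 2; per-period yield y/m = 0.030000
Number of cashflows N = 14
Cashflows (t years, CF_t, discount factor 1/(1+y/m)^(m*t), PV):
  t = 0.5000: CF_t = 27.000000, DF = 0.970874, PV = 26.213592
  t = 1.0000: CF_t = 27.000000, DF = 0.942596, PV = 25.450090
  t = 1.5000: CF_t = 27.000000, DF = 0.915142, PV = 24.708825
  t = 2.0000: CF_t = 27.000000, DF = 0.888487, PV = 23.989150
  t = 2.5000: CF_t = 27.000000, DF = 0.862609, PV = 23.290437
  t = 3.0000: CF_t = 27.000000, DF = 0.837484, PV = 22.612075
  t = 3.5000: CF_t = 27.000000, DF = 0.813092, PV = 21.953471
  t = 4.0000: CF_t = 27.000000, DF = 0.789409, PV = 21.314049
  t = 4.5000: CF_t = 27.000000, DF = 0.766417, PV = 20.693252
  t = 5.0000: CF_t = 27.000000, DF = 0.744094, PV = 20.090536
  t = 5.5000: CF_t = 27.000000, DF = 0.722421, PV = 19.505374
  t = 6.0000: CF_t = 27.000000, DF = 0.701380, PV = 18.937257
  t = 6.5000: CF_t = 27.000000, DF = 0.680951, PV = 18.385686
  t = 7.0000: CF_t = 1027.000000, DF = 0.661118, PV = 678.967987
Price P = sum_t PV_t = 966.111781
Macaulay numerator sum_t t * PV_t:
  t * PV_t at t = 0.5000: 13.106796
  t * PV_t at t = 1.0000: 25.450090
  t * PV_t at t = 1.5000: 37.063237
  t * PV_t at t = 2.0000: 47.978301
  t * PV_t at t = 2.5000: 58.226093
  t * PV_t at t = 3.0000: 67.836225
  t * PV_t at t = 3.5000: 76.837148
  t * PV_t at t = 4.0000: 85.256197
  t * PV_t at t = 4.5000: 93.119633
  t * PV_t at t = 5.0000: 100.452679
  t * PV_t at t = 5.5000: 107.279560
  t * PV_t at t = 6.0000: 113.623541
  t * PV_t at t = 6.5000: 119.506960
  t * PV_t at t = 7.0000: 4752.775906
Macaulay duration D = (sum_t t * PV_t) / P = 5698.512364 / 966.111781 = 5.898399


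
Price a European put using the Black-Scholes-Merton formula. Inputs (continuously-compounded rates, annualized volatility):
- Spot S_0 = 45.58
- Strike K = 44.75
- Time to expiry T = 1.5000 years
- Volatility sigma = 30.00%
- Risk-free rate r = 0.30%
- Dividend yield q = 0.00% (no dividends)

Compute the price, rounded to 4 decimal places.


d1 = (ln(S/K) + (r - q + 0.5*sigma^2) * T) / (sigma * sqrt(T)) = 0.24597661
d2 = d1 - sigma * sqrt(T) = -0.12144685
exp(-rT) = 0.99551011; exp(-qT) = 1.00000000
P = K * exp(-rT) * N(-d2) - S_0 * exp(-qT) * N(-d1)
N(-d1) = 0.40285017; N(-d2) = 0.54833144
P = 44.7500 * 0.99551011 * 0.54833144 - 45.5800 * 1.00000000 * 0.40285017 = 6.0657

Answer: Price = 6.0657


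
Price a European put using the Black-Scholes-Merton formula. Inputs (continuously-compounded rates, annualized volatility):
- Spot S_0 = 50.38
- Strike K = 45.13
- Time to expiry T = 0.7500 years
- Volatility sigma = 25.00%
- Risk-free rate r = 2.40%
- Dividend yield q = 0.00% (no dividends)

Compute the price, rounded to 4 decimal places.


Answer: Price = 1.7444

Derivation:
d1 = (ln(S/K) + (r - q + 0.5*sigma^2) * T) / (sigma * sqrt(T)) = 0.69967720
d2 = d1 - sigma * sqrt(T) = 0.48317085
exp(-rT) = 0.98216103; exp(-qT) = 1.00000000
P = K * exp(-rT) * N(-d2) - S_0 * exp(-qT) * N(-d1)
N(-d1) = 0.24206446; N(-d2) = 0.31448722
P = 45.1300 * 0.98216103 * 0.31448722 - 50.3800 * 1.00000000 * 0.24206446 = 1.7444


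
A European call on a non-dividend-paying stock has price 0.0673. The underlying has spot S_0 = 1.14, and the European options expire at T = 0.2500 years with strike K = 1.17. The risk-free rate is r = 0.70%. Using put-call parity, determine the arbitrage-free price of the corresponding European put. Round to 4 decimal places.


Answer: Put price = 0.0953

Derivation:
Put-call parity: C - P = S_0 * exp(-qT) - K * exp(-rT).
S_0 * exp(-qT) = 1.1400 * 1.00000000 = 1.14000000
K * exp(-rT) = 1.1700 * 0.99825153 = 1.16795429
P = C - S*exp(-qT) + K*exp(-rT)
P = 0.0673 - 1.14000000 + 1.16795429 = 0.0953


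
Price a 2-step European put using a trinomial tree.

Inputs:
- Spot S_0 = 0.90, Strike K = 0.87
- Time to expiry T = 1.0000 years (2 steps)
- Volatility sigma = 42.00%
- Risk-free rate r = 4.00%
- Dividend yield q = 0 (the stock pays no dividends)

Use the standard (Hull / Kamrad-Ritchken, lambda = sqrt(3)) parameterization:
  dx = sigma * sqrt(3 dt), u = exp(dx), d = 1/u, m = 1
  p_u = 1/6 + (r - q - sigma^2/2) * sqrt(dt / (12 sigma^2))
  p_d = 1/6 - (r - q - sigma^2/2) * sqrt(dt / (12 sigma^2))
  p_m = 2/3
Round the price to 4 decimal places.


Answer: Price = V(0,0) = 0.0999

Derivation:
dt = T/N = 0.500000; dx = sigma*sqrt(3*dt) = 0.514393
u = exp(dx) = 1.672623; d = 1/u = 0.597863
p_u = 0.143241, p_m = 0.666667, p_d = 0.190092
Discount per step: exp(-r*dt) = 0.980199
Stock lattice S(k, j) with j the centered position index:
  k=0: S(0,+0) = 0.9000
  k=1: S(1,-1) = 0.5381; S(1,+0) = 0.9000; S(1,+1) = 1.5054
  k=2: S(2,-2) = 0.3217; S(2,-1) = 0.5381; S(2,+0) = 0.9000; S(2,+1) = 1.5054; S(2,+2) = 2.5179
Terminal payoffs V(N, j) = max(K - S_T, 0):
  V(2,-2) = 0.548303; V(2,-1) = 0.331923; V(2,+0) = 0.000000; V(2,+1) = 0.000000; V(2,+2) = 0.000000
Backward induction: V(k, j) = exp(-r*dt) * [p_u * V(k+1, j+1) + p_m * V(k+1, j) + p_d * V(k+1, j-1)]
  V(1,-1) = exp(-r*dt) * [p_u*0.000000 + p_m*0.331923 + p_d*0.548303] = 0.319065
  V(1,+0) = exp(-r*dt) * [p_u*0.000000 + p_m*0.000000 + p_d*0.331923] = 0.061847
  V(1,+1) = exp(-r*dt) * [p_u*0.000000 + p_m*0.000000 + p_d*0.000000] = 0.000000
  V(0,+0) = exp(-r*dt) * [p_u*0.000000 + p_m*0.061847 + p_d*0.319065] = 0.099865


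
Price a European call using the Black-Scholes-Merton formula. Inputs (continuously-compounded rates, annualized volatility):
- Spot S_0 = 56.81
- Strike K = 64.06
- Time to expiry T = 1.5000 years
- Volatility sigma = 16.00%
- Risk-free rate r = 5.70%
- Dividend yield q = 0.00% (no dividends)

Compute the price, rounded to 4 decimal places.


Answer: Price = 3.5819

Derivation:
d1 = (ln(S/K) + (r - q + 0.5*sigma^2) * T) / (sigma * sqrt(T)) = -0.07862749
d2 = d1 - sigma * sqrt(T) = -0.27458667
exp(-rT) = 0.91805314; exp(-qT) = 1.00000000
C = S_0 * exp(-qT) * N(d1) - K * exp(-rT) * N(d2)
N(d1) = 0.46866446; N(d2) = 0.39181691
C = 56.8100 * 1.00000000 * 0.46866446 - 64.0600 * 0.91805314 * 0.39181691 = 3.5819


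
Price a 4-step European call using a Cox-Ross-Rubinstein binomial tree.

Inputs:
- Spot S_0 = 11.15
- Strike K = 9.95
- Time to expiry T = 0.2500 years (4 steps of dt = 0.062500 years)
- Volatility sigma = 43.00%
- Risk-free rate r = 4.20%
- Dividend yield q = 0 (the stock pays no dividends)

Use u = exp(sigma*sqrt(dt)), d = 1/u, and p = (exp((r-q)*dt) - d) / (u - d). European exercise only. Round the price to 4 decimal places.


Answer: Price = V(0,0) = 1.7418

Derivation:
dt = T/N = 0.062500
u = exp(sigma*sqrt(dt)) = 1.113491; d = 1/u = 0.898077
p = (exp((r-q)*dt) - d) / (u - d) = 0.485353
Discount per step: exp(-r*dt) = 0.997378
Stock lattice S(k, i) with i counting down-moves:
  k=0: S(0,0) = 11.1500
  k=1: S(1,0) = 12.4154; S(1,1) = 10.0136
  k=2: S(2,0) = 13.8245; S(2,1) = 11.1500; S(2,2) = 8.9929
  k=3: S(3,0) = 15.3934; S(3,1) = 12.4154; S(3,2) = 10.0136; S(3,3) = 8.0763
  k=4: S(4,0) = 17.1404; S(4,1) = 13.8245; S(4,2) = 11.1500; S(4,3) = 8.9929; S(4,4) = 7.2532
Terminal payoffs V(N, i) = max(S_T - K, 0):
  V(4,0) = 7.190421; V(4,1) = 3.874460; V(4,2) = 1.200000; V(4,3) = 0.000000; V(4,4) = 0.000000
Backward induction: V(k, i) = exp(-r*dt) * [p * V(k+1, i) + (1-p) * V(k+1, i+1)].
  V(3,0) = exp(-r*dt) * [p*7.190421 + (1-p)*3.874460] = 5.469495
  V(3,1) = exp(-r*dt) * [p*3.874460 + (1-p)*1.200000] = 2.491508
  V(3,2) = exp(-r*dt) * [p*1.200000 + (1-p)*0.000000] = 0.580896
  V(3,3) = exp(-r*dt) * [p*0.000000 + (1-p)*0.000000] = 0.000000
  V(2,0) = exp(-r*dt) * [p*5.469495 + (1-p)*2.491508] = 3.926561
  V(2,1) = exp(-r*dt) * [p*2.491508 + (1-p)*0.580896] = 1.504263
  V(2,2) = exp(-r*dt) * [p*0.580896 + (1-p)*0.000000] = 0.281200
  V(1,0) = exp(-r*dt) * [p*3.926561 + (1-p)*1.504263] = 2.672906
  V(1,1) = exp(-r*dt) * [p*1.504263 + (1-p)*0.281200] = 0.872524
  V(0,0) = exp(-r*dt) * [p*2.672906 + (1-p)*0.872524] = 1.741766


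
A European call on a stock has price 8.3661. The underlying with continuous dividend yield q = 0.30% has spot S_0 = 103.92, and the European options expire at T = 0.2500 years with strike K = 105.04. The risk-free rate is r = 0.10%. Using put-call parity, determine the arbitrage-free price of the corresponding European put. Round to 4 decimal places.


Put-call parity: C - P = S_0 * exp(-qT) - K * exp(-rT).
S_0 * exp(-qT) = 103.9200 * 0.99925028 = 103.84208922
K * exp(-rT) = 105.0400 * 0.99975003 = 105.01374328
P = C - S*exp(-qT) + K*exp(-rT)
P = 8.3661 - 103.84208922 + 105.01374328 = 9.5378

Answer: Put price = 9.5378


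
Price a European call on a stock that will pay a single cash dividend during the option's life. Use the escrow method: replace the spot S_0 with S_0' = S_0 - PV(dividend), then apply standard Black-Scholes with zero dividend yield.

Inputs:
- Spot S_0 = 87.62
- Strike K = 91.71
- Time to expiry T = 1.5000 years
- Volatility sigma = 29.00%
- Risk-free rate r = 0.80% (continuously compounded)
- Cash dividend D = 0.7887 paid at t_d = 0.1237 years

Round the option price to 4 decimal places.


PV(D) = D * exp(-r * t_d) = 0.7887 * 0.99901089 = 0.78791989
S_0' = S_0 - PV(D) = 87.6200 - 0.78791989 = 86.83208011
d1 = (ln(S_0'/K) + (r + sigma^2/2)*T) / (sigma*sqrt(T)) = 0.05749182
d2 = d1 - sigma*sqrt(T) = -0.29768419
exp(-rT) = 0.98807171
N(d1) = 0.52292329; N(d2) = 0.38297210
C = S_0' * N(d1) - K * exp(-rT) * N(d2) = 86.83208011 * 0.52292329 - 91.7100 * 0.98807171 * 0.38297210 = 10.7031

Answer: Price = 10.7031


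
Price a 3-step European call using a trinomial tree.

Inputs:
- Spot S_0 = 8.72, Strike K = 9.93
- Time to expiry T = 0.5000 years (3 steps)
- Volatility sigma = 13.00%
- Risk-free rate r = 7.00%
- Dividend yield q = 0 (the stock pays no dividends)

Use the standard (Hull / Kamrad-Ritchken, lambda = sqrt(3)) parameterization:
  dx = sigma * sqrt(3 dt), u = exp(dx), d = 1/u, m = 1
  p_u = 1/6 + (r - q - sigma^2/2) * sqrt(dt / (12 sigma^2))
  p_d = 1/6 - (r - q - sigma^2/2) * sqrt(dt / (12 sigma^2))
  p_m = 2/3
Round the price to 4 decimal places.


dt = T/N = 0.166667; dx = sigma*sqrt(3*dt) = 0.091924
u = exp(dx) = 1.096281; d = 1/u = 0.912175
p_u = 0.222465, p_m = 0.666667, p_d = 0.110869
Discount per step: exp(-r*dt) = 0.988401
Stock lattice S(k, j) with j the centered position index:
  k=0: S(0,+0) = 8.7200
  k=1: S(1,-1) = 7.9542; S(1,+0) = 8.7200; S(1,+1) = 9.5596
  k=2: S(2,-2) = 7.2556; S(2,-1) = 7.9542; S(2,+0) = 8.7200; S(2,+1) = 9.5596; S(2,+2) = 10.4800
  k=3: S(3,-3) = 6.6184; S(3,-2) = 7.2556; S(3,-1) = 7.9542; S(3,+0) = 8.7200; S(3,+1) = 9.5596; S(3,+2) = 10.4800; S(3,+3) = 11.4890
Terminal payoffs V(N, j) = max(S_T - K, 0):
  V(3,-3) = 0.000000; V(3,-2) = 0.000000; V(3,-1) = 0.000000; V(3,+0) = 0.000000; V(3,+1) = 0.000000; V(3,+2) = 0.549982; V(3,+3) = 1.559009
Backward induction: V(k, j) = exp(-r*dt) * [p_u * V(k+1, j+1) + p_m * V(k+1, j) + p_d * V(k+1, j-1)]
  V(2,-2) = exp(-r*dt) * [p_u*0.000000 + p_m*0.000000 + p_d*0.000000] = 0.000000
  V(2,-1) = exp(-r*dt) * [p_u*0.000000 + p_m*0.000000 + p_d*0.000000] = 0.000000
  V(2,+0) = exp(-r*dt) * [p_u*0.000000 + p_m*0.000000 + p_d*0.000000] = 0.000000
  V(2,+1) = exp(-r*dt) * [p_u*0.549982 + p_m*0.000000 + p_d*0.000000] = 0.120933
  V(2,+2) = exp(-r*dt) * [p_u*1.559009 + p_m*0.549982 + p_d*0.000000] = 0.705204
  V(1,-1) = exp(-r*dt) * [p_u*0.000000 + p_m*0.000000 + p_d*0.000000] = 0.000000
  V(1,+0) = exp(-r*dt) * [p_u*0.120933 + p_m*0.000000 + p_d*0.000000] = 0.026591
  V(1,+1) = exp(-r*dt) * [p_u*0.705204 + p_m*0.120933 + p_d*0.000000] = 0.234750
  V(0,+0) = exp(-r*dt) * [p_u*0.234750 + p_m*0.026591 + p_d*0.000000] = 0.069140

Answer: Price = V(0,0) = 0.0691


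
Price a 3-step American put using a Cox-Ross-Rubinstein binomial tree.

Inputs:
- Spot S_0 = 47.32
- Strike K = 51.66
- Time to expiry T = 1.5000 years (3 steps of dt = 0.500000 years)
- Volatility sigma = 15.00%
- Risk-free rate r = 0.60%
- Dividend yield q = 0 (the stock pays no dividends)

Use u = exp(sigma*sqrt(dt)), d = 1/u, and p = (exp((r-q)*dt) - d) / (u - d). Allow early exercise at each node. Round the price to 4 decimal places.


Answer: Price = V(0,0) = 5.8042

Derivation:
dt = T/N = 0.500000
u = exp(sigma*sqrt(dt)) = 1.111895; d = 1/u = 0.899365
p = (exp((r-q)*dt) - d) / (u - d) = 0.487645
Discount per step: exp(-r*dt) = 0.997004
Stock lattice S(k, i) with i counting down-moves:
  k=0: S(0,0) = 47.3200
  k=1: S(1,0) = 52.6149; S(1,1) = 42.5580
  k=2: S(2,0) = 58.5022; S(2,1) = 47.3200; S(2,2) = 38.2752
  k=3: S(3,0) = 65.0484; S(3,1) = 52.6149; S(3,2) = 42.5580; S(3,3) = 34.4233
Terminal payoffs V(N, i) = max(K - S_T, 0):
  V(3,0) = 0.000000; V(3,1) = 0.000000; V(3,2) = 9.102035; V(3,3) = 17.236654
Backward induction: V(k, i) = exp(-r*dt) * [p * V(k+1, i) + (1-p) * V(k+1, i+1)]; then take max(V_cont, immediate exercise) for American.
  V(2,0) = exp(-r*dt) * [p*0.000000 + (1-p)*0.000000] = 0.000000; exercise = 0.000000; V(2,0) = max -> 0.000000
  V(2,1) = exp(-r*dt) * [p*0.000000 + (1-p)*9.102035] = 4.649502; exercise = 4.340000; V(2,1) = max -> 4.649502
  V(2,2) = exp(-r*dt) * [p*9.102035 + (1-p)*17.236654] = 13.230097; exercise = 13.384844; V(2,2) = max -> 13.384844
  V(1,0) = exp(-r*dt) * [p*0.000000 + (1-p)*4.649502] = 2.375059; exercise = 0.000000; V(1,0) = max -> 2.375059
  V(1,1) = exp(-r*dt) * [p*4.649502 + (1-p)*13.384844] = 9.097763; exercise = 9.102035; V(1,1) = max -> 9.102035
  V(0,0) = exp(-r*dt) * [p*2.375059 + (1-p)*9.102035] = 5.804219; exercise = 4.340000; V(0,0) = max -> 5.804219
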